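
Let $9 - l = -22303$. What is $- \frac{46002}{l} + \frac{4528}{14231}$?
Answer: $- \frac{276812863}{158761036} \approx -1.7436$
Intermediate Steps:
$l = 22312$ ($l = 9 - -22303 = 9 + 22303 = 22312$)
$- \frac{46002}{l} + \frac{4528}{14231} = - \frac{46002}{22312} + \frac{4528}{14231} = \left(-46002\right) \frac{1}{22312} + 4528 \cdot \frac{1}{14231} = - \frac{23001}{11156} + \frac{4528}{14231} = - \frac{276812863}{158761036}$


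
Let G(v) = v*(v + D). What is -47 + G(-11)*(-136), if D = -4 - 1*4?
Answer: -28471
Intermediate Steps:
D = -8 (D = -4 - 4 = -8)
G(v) = v*(-8 + v) (G(v) = v*(v - 8) = v*(-8 + v))
-47 + G(-11)*(-136) = -47 - 11*(-8 - 11)*(-136) = -47 - 11*(-19)*(-136) = -47 + 209*(-136) = -47 - 28424 = -28471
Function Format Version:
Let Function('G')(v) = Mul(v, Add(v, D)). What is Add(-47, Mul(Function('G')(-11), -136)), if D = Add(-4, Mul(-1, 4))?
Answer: -28471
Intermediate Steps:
D = -8 (D = Add(-4, -4) = -8)
Function('G')(v) = Mul(v, Add(-8, v)) (Function('G')(v) = Mul(v, Add(v, -8)) = Mul(v, Add(-8, v)))
Add(-47, Mul(Function('G')(-11), -136)) = Add(-47, Mul(Mul(-11, Add(-8, -11)), -136)) = Add(-47, Mul(Mul(-11, -19), -136)) = Add(-47, Mul(209, -136)) = Add(-47, -28424) = -28471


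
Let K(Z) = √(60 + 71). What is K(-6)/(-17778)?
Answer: -√131/17778 ≈ -0.00064380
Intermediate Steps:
K(Z) = √131
K(-6)/(-17778) = √131/(-17778) = √131*(-1/17778) = -√131/17778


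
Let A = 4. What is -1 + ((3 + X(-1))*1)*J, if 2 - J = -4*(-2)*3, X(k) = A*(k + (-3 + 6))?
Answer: -243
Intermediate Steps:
X(k) = 12 + 4*k (X(k) = 4*(k + (-3 + 6)) = 4*(k + 3) = 4*(3 + k) = 12 + 4*k)
J = -22 (J = 2 - (-4*(-2))*3 = 2 - 8*3 = 2 - 1*24 = 2 - 24 = -22)
-1 + ((3 + X(-1))*1)*J = -1 + ((3 + (12 + 4*(-1)))*1)*(-22) = -1 + ((3 + (12 - 4))*1)*(-22) = -1 + ((3 + 8)*1)*(-22) = -1 + (11*1)*(-22) = -1 + 11*(-22) = -1 - 242 = -243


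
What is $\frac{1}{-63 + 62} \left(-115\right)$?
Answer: $115$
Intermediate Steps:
$\frac{1}{-63 + 62} \left(-115\right) = \frac{1}{-1} \left(-115\right) = \left(-1\right) \left(-115\right) = 115$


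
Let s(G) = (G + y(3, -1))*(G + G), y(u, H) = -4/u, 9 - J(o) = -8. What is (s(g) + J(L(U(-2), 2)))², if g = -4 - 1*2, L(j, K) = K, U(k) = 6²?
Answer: 11025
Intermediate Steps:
U(k) = 36
g = -6 (g = -4 - 2 = -6)
J(o) = 17 (J(o) = 9 - 1*(-8) = 9 + 8 = 17)
s(G) = 2*G*(-4/3 + G) (s(G) = (G - 4/3)*(G + G) = (G - 4*⅓)*(2*G) = (G - 4/3)*(2*G) = (-4/3 + G)*(2*G) = 2*G*(-4/3 + G))
(s(g) + J(L(U(-2), 2)))² = ((⅔)*(-6)*(-4 + 3*(-6)) + 17)² = ((⅔)*(-6)*(-4 - 18) + 17)² = ((⅔)*(-6)*(-22) + 17)² = (88 + 17)² = 105² = 11025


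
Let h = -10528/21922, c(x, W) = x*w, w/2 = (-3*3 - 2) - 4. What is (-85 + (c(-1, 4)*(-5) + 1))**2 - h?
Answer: 600185780/10961 ≈ 54757.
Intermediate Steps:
w = -30 (w = 2*((-3*3 - 2) - 4) = 2*((-9 - 2) - 4) = 2*(-11 - 4) = 2*(-15) = -30)
c(x, W) = -30*x (c(x, W) = x*(-30) = -30*x)
h = -5264/10961 (h = -10528*1/21922 = -5264/10961 ≈ -0.48025)
(-85 + (c(-1, 4)*(-5) + 1))**2 - h = (-85 + (-30*(-1)*(-5) + 1))**2 - 1*(-5264/10961) = (-85 + (30*(-5) + 1))**2 + 5264/10961 = (-85 + (-150 + 1))**2 + 5264/10961 = (-85 - 149)**2 + 5264/10961 = (-234)**2 + 5264/10961 = 54756 + 5264/10961 = 600185780/10961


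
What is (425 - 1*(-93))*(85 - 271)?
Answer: -96348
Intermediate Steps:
(425 - 1*(-93))*(85 - 271) = (425 + 93)*(-186) = 518*(-186) = -96348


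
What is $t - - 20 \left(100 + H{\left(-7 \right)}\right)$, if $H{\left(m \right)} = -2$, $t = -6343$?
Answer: $-4383$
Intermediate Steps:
$t - - 20 \left(100 + H{\left(-7 \right)}\right) = -6343 - - 20 \left(100 - 2\right) = -6343 - \left(-20\right) 98 = -6343 - -1960 = -6343 + 1960 = -4383$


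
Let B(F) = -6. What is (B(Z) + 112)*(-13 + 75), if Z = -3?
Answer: 6572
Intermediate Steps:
(B(Z) + 112)*(-13 + 75) = (-6 + 112)*(-13 + 75) = 106*62 = 6572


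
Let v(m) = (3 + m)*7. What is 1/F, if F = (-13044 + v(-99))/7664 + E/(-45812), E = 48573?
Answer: -5485987/15634701 ≈ -0.35089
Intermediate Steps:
v(m) = 21 + 7*m
F = -15634701/5485987 (F = (-13044 + (21 + 7*(-99)))/7664 + 48573/(-45812) = (-13044 + (21 - 693))*(1/7664) + 48573*(-1/45812) = (-13044 - 672)*(1/7664) - 48573/45812 = -13716*1/7664 - 48573/45812 = -3429/1916 - 48573/45812 = -15634701/5485987 ≈ -2.8499)
1/F = 1/(-15634701/5485987) = -5485987/15634701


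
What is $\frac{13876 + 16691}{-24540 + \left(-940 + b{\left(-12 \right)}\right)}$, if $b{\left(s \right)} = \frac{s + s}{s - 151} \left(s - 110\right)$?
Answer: $- \frac{4982421}{4156168} \approx -1.1988$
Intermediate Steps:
$b{\left(s \right)} = \frac{2 s \left(-110 + s\right)}{-151 + s}$ ($b{\left(s \right)} = \frac{2 s}{-151 + s} \left(-110 + s\right) = \frac{2 s \left(-110 + s\right)}{-151 + s}$)
$\frac{13876 + 16691}{-24540 + \left(-940 + b{\left(-12 \right)}\right)} = \frac{13876 + 16691}{-24540 - \left(940 + \frac{24 \left(-110 - 12\right)}{-151 - 12}\right)} = \frac{30567}{-24540 - \left(940 + 24 \frac{1}{-163} \left(-122\right)\right)} = \frac{30567}{-24540 - \left(940 + 24 \left(- \frac{1}{163}\right) \left(-122\right)\right)} = \frac{30567}{-24540 - \frac{156148}{163}} = \frac{30567}{- \frac{4156168}{163}} = 30567 \left(- \frac{163}{4156168}\right) = - \frac{4982421}{4156168}$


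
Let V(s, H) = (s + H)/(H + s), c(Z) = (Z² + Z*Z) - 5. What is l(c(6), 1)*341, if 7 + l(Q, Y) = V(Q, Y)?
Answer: -2046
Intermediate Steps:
c(Z) = -5 + 2*Z² (c(Z) = (Z² + Z²) - 5 = 2*Z² - 5 = -5 + 2*Z²)
V(s, H) = 1 (V(s, H) = (H + s)/(H + s) = 1)
l(Q, Y) = -6 (l(Q, Y) = -7 + 1 = -6)
l(c(6), 1)*341 = -6*341 = -2046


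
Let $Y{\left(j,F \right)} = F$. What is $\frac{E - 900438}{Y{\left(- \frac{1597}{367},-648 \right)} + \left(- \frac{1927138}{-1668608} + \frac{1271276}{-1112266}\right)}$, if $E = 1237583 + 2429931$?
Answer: $- \frac{1283878953240312832}{300656066015211} \approx -4270.3$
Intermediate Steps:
$E = 3667514$
$\frac{E - 900438}{Y{\left(- \frac{1597}{367},-648 \right)} + \left(- \frac{1927138}{-1668608} + \frac{1271276}{-1112266}\right)} = \frac{3667514 - 900438}{-648 + \left(- \frac{1927138}{-1668608} + \frac{1271276}{-1112266}\right)} = \frac{2767076}{-648 + \left(\left(-1927138\right) \left(- \frac{1}{1668608}\right) + 1271276 \left(- \frac{1}{1112266}\right)\right)} = \frac{2767076}{-648 + \left(\frac{963569}{834304} - \frac{635638}{556133}\right)} = \frac{2767076}{-648 + \frac{5557192725}{463983986432}} = \frac{2767076}{- \frac{300656066015211}{463983986432}} = 2767076 \left(- \frac{463983986432}{300656066015211}\right) = - \frac{1283878953240312832}{300656066015211}$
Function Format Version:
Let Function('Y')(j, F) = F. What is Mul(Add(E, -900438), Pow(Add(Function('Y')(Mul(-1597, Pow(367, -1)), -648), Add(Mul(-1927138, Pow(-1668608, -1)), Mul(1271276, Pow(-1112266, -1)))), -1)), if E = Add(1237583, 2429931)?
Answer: Rational(-1283878953240312832, 300656066015211) ≈ -4270.3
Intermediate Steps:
E = 3667514
Mul(Add(E, -900438), Pow(Add(Function('Y')(Mul(-1597, Pow(367, -1)), -648), Add(Mul(-1927138, Pow(-1668608, -1)), Mul(1271276, Pow(-1112266, -1)))), -1)) = Mul(Add(3667514, -900438), Pow(Add(-648, Add(Mul(-1927138, Pow(-1668608, -1)), Mul(1271276, Pow(-1112266, -1)))), -1)) = Mul(2767076, Pow(Add(-648, Add(Mul(-1927138, Rational(-1, 1668608)), Mul(1271276, Rational(-1, 1112266)))), -1)) = Mul(2767076, Pow(Add(-648, Add(Rational(963569, 834304), Rational(-635638, 556133))), -1)) = Mul(2767076, Pow(Add(-648, Rational(5557192725, 463983986432)), -1)) = Mul(2767076, Pow(Rational(-300656066015211, 463983986432), -1)) = Mul(2767076, Rational(-463983986432, 300656066015211)) = Rational(-1283878953240312832, 300656066015211)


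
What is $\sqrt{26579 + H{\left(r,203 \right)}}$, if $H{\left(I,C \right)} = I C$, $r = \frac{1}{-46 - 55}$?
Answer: $\frac{2 \sqrt{67777969}}{101} \approx 163.02$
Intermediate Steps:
$r = - \frac{1}{101}$ ($r = \frac{1}{-101} = - \frac{1}{101} \approx -0.009901$)
$H{\left(I,C \right)} = C I$
$\sqrt{26579 + H{\left(r,203 \right)}} = \sqrt{26579 + 203 \left(- \frac{1}{101}\right)} = \sqrt{26579 - \frac{203}{101}} = \sqrt{\frac{2684276}{101}} = \frac{2 \sqrt{67777969}}{101}$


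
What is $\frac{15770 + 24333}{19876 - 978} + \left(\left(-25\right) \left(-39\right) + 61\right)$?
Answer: $\frac{19618431}{18898} \approx 1038.1$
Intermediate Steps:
$\frac{15770 + 24333}{19876 - 978} + \left(\left(-25\right) \left(-39\right) + 61\right) = \frac{40103}{18898} + \left(975 + 61\right) = 40103 \cdot \frac{1}{18898} + 1036 = \frac{40103}{18898} + 1036 = \frac{19618431}{18898}$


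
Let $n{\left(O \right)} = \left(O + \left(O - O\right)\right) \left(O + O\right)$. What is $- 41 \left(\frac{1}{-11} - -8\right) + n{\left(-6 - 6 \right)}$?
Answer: $- \frac{399}{11} \approx -36.273$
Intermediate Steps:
$n{\left(O \right)} = 2 O^{2}$ ($n{\left(O \right)} = \left(O + 0\right) 2 O = O 2 O = 2 O^{2}$)
$- 41 \left(\frac{1}{-11} - -8\right) + n{\left(-6 - 6 \right)} = - 41 \left(\frac{1}{-11} - -8\right) + 2 \left(-6 - 6\right)^{2} = - 41 \left(- \frac{1}{11} + 8\right) + 2 \left(-12\right)^{2} = \left(-41\right) \frac{87}{11} + 2 \cdot 144 = - \frac{3567}{11} + 288 = - \frac{399}{11}$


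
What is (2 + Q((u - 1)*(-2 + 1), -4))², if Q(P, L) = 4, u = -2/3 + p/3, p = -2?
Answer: 36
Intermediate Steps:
u = -4/3 (u = -2/3 - 2/3 = -2*⅓ - 2*⅓ = -⅔ - ⅔ = -4/3 ≈ -1.3333)
(2 + Q((u - 1)*(-2 + 1), -4))² = (2 + 4)² = 6² = 36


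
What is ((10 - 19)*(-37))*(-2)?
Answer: -666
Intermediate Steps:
((10 - 19)*(-37))*(-2) = -9*(-37)*(-2) = 333*(-2) = -666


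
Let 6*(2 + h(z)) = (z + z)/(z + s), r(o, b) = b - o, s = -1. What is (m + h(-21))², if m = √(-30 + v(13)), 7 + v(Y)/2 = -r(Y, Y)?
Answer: (37 - 44*I*√11)²/484 ≈ -41.172 - 22.312*I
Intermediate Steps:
v(Y) = -14 (v(Y) = -14 + 2*(-(Y - Y)) = -14 + 2*(-1*0) = -14 + 2*0 = -14 + 0 = -14)
h(z) = -2 + z/(3*(-1 + z)) (h(z) = -2 + ((z + z)/(z - 1))/6 = -2 + ((2*z)/(-1 + z))/6 = -2 + (2*z/(-1 + z))/6 = -2 + z/(3*(-1 + z)))
m = 2*I*√11 (m = √(-30 - 14) = √(-44) = 2*I*√11 ≈ 6.6332*I)
(m + h(-21))² = (2*I*√11 + (6 - 5*(-21))/(3*(-1 - 21)))² = (2*I*√11 + (⅓)*(6 + 105)/(-22))² = (2*I*√11 + (⅓)*(-1/22)*111)² = (2*I*√11 - 37/22)² = (-37/22 + 2*I*√11)²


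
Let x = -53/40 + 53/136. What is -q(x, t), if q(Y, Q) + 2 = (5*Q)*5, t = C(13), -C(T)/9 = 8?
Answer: 1802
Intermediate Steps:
C(T) = -72 (C(T) = -9*8 = -72)
t = -72
x = -159/170 (x = -53*1/40 + 53*(1/136) = -53/40 + 53/136 = -159/170 ≈ -0.93529)
q(Y, Q) = -2 + 25*Q (q(Y, Q) = -2 + (5*Q)*5 = -2 + 25*Q)
-q(x, t) = -(-2 + 25*(-72)) = -(-2 - 1800) = -1*(-1802) = 1802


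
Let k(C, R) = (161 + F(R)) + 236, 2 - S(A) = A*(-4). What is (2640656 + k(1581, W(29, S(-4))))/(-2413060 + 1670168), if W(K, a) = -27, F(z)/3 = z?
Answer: -660243/185723 ≈ -3.5550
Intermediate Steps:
S(A) = 2 + 4*A (S(A) = 2 - A*(-4) = 2 - (-4)*A = 2 + 4*A)
F(z) = 3*z
k(C, R) = 397 + 3*R (k(C, R) = (161 + 3*R) + 236 = 397 + 3*R)
(2640656 + k(1581, W(29, S(-4))))/(-2413060 + 1670168) = (2640656 + (397 + 3*(-27)))/(-2413060 + 1670168) = (2640656 + (397 - 81))/(-742892) = (2640656 + 316)*(-1/742892) = 2640972*(-1/742892) = -660243/185723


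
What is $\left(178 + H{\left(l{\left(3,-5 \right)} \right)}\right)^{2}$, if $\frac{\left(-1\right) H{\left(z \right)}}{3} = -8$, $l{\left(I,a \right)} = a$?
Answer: $40804$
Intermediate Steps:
$H{\left(z \right)} = 24$ ($H{\left(z \right)} = \left(-3\right) \left(-8\right) = 24$)
$\left(178 + H{\left(l{\left(3,-5 \right)} \right)}\right)^{2} = \left(178 + 24\right)^{2} = 202^{2} = 40804$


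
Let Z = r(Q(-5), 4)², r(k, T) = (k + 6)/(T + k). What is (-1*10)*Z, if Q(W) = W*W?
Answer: -9610/841 ≈ -11.427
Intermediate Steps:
Q(W) = W²
r(k, T) = (6 + k)/(T + k)
Z = 961/841 (Z = ((6 + (-5)²)/(4 + (-5)²))² = ((6 + 25)/(4 + 25))² = (31/29)² = 961/841 ≈ 1.1427)
(-1*10)*Z = -1*10*(961/841) = -10*961/841 = -9610/841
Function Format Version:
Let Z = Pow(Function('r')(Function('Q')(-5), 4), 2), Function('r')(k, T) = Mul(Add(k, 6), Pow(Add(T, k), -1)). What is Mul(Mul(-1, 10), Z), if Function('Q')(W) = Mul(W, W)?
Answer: Rational(-9610, 841) ≈ -11.427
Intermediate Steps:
Function('Q')(W) = Pow(W, 2)
Function('r')(k, T) = Mul(Pow(Add(T, k), -1), Add(6, k)) (Function('r')(k, T) = Mul(Add(6, k), Pow(Add(T, k), -1)) = Mul(Pow(Add(T, k), -1), Add(6, k)))
Z = Rational(961, 841) (Z = Pow(Mul(Pow(Add(4, Pow(-5, 2)), -1), Add(6, Pow(-5, 2))), 2) = Pow(Mul(Pow(Add(4, 25), -1), Add(6, 25)), 2) = Pow(Mul(Pow(29, -1), 31), 2) = Pow(Mul(Rational(1, 29), 31), 2) = Pow(Rational(31, 29), 2) = Rational(961, 841) ≈ 1.1427)
Mul(Mul(-1, 10), Z) = Mul(Mul(-1, 10), Rational(961, 841)) = Mul(-10, Rational(961, 841)) = Rational(-9610, 841)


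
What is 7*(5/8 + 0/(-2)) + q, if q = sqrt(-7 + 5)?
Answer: 35/8 + I*sqrt(2) ≈ 4.375 + 1.4142*I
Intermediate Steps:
q = I*sqrt(2) (q = sqrt(-2) = I*sqrt(2) ≈ 1.4142*I)
7*(5/8 + 0/(-2)) + q = 7*(5/8 + 0/(-2)) + I*sqrt(2) = 7*(5*(1/8) + 0*(-1/2)) + I*sqrt(2) = 7*(5/8 + 0) + I*sqrt(2) = 7*(5/8) + I*sqrt(2) = 35/8 + I*sqrt(2)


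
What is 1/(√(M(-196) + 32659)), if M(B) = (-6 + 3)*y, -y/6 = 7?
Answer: √32785/32785 ≈ 0.0055228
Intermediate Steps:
y = -42 (y = -6*7 = -42)
M(B) = 126 (M(B) = (-6 + 3)*(-42) = -3*(-42) = 126)
1/(√(M(-196) + 32659)) = 1/(√(126 + 32659)) = 1/(√32785) = √32785/32785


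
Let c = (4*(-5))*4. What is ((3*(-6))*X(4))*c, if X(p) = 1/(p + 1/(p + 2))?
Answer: 1728/5 ≈ 345.60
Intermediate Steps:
c = -80 (c = -20*4 = -80)
X(p) = 1/(p + 1/(2 + p))
((3*(-6))*X(4))*c = ((3*(-6))*((2 + 4)/(1 + 4**2 + 2*4)))*(-80) = -18*6/(1 + 16 + 8)*(-80) = -18*6/25*(-80) = -108/25*(-80) = 1728/5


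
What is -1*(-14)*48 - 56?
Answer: 616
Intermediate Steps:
-1*(-14)*48 - 56 = 14*48 - 56 = 672 - 56 = 616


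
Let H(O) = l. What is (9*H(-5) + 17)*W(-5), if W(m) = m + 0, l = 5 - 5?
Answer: -85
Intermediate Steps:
l = 0
W(m) = m
H(O) = 0
(9*H(-5) + 17)*W(-5) = (9*0 + 17)*(-5) = (0 + 17)*(-5) = 17*(-5) = -85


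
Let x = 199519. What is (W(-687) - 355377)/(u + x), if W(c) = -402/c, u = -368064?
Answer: 81381199/38596805 ≈ 2.1085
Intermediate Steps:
(W(-687) - 355377)/(u + x) = (-402/(-687) - 355377)/(-368064 + 199519) = (-402*(-1/687) - 355377)/(-168545) = (134/229 - 355377)*(-1/168545) = -81381199/229*(-1/168545) = 81381199/38596805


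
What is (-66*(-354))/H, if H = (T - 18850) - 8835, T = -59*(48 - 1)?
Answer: -11682/15229 ≈ -0.76709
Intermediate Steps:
T = -2773 (T = -59*47 = -2773)
H = -30458 (H = (-2773 - 18850) - 8835 = -21623 - 8835 = -30458)
(-66*(-354))/H = -66*(-354)/(-30458) = 23364*(-1/30458) = -11682/15229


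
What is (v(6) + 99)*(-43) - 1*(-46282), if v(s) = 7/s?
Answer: 251849/6 ≈ 41975.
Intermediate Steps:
(v(6) + 99)*(-43) - 1*(-46282) = (7/6 + 99)*(-43) - 1*(-46282) = (7*(1/6) + 99)*(-43) + 46282 = (7/6 + 99)*(-43) + 46282 = (601/6)*(-43) + 46282 = -25843/6 + 46282 = 251849/6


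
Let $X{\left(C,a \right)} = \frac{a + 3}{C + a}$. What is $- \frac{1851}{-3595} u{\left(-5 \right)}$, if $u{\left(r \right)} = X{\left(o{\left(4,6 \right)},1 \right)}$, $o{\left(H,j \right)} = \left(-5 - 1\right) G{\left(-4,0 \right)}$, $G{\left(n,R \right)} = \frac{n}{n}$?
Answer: $- \frac{7404}{17975} \approx -0.41191$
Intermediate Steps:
$G{\left(n,R \right)} = 1$
$o{\left(H,j \right)} = -6$ ($o{\left(H,j \right)} = \left(-5 - 1\right) 1 = \left(-6\right) 1 = -6$)
$X{\left(C,a \right)} = \frac{3 + a}{C + a}$
$u{\left(r \right)} = - \frac{4}{5}$ ($u{\left(r \right)} = \frac{3 + 1}{-6 + 1} = \frac{1}{-5} \cdot 4 = \left(- \frac{1}{5}\right) 4 = - \frac{4}{5}$)
$- \frac{1851}{-3595} u{\left(-5 \right)} = - \frac{1851}{-3595} \left(- \frac{4}{5}\right) = \left(-1851\right) \left(- \frac{1}{3595}\right) \left(- \frac{4}{5}\right) = \frac{1851}{3595} \left(- \frac{4}{5}\right) = - \frac{7404}{17975}$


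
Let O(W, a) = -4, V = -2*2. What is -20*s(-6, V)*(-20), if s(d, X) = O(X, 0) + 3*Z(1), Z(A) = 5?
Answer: 4400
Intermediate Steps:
V = -4
s(d, X) = 11 (s(d, X) = -4 + 3*5 = -4 + 15 = 11)
-20*s(-6, V)*(-20) = -20*11*(-20) = -220*(-20) = 4400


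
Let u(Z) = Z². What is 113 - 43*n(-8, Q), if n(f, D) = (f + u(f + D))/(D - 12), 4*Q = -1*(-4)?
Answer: 3006/11 ≈ 273.27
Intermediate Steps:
Q = 1 (Q = (-1*(-4))/4 = (¼)*4 = 1)
n(f, D) = (f + (D + f)²)/(-12 + D) (n(f, D) = (f + (f + D)²)/(D - 12) = (f + (D + f)²)/(-12 + D))
113 - 43*n(-8, Q) = 113 - 43*(-8 + (1 - 8)²)/(-12 + 1) = 113 - 43*(-8 + (-7)²)/(-11) = 113 - (-43)*(-8 + 49)/11 = 113 - (-43)*41/11 = 113 - 43*(-41/11) = 113 + 1763/11 = 3006/11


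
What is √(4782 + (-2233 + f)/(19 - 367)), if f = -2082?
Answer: √145155237/174 ≈ 69.242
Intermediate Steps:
√(4782 + (-2233 + f)/(19 - 367)) = √(4782 + (-2233 - 2082)/(19 - 367)) = √(4782 - 4315/(-348)) = √(4782 - 4315*(-1/348)) = √(4782 + 4315/348) = √(1668451/348) = √145155237/174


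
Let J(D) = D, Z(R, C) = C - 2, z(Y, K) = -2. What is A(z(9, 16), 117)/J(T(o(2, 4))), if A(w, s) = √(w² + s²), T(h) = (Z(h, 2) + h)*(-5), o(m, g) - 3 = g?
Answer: -√13693/35 ≈ -3.3433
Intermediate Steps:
Z(R, C) = -2 + C
o(m, g) = 3 + g
T(h) = -5*h (T(h) = ((-2 + 2) + h)*(-5) = (0 + h)*(-5) = h*(-5) = -5*h)
A(w, s) = √(s² + w²)
A(z(9, 16), 117)/J(T(o(2, 4))) = √(117² + (-2)²)/((-5*(3 + 4))) = √(13689 + 4)/((-5*7)) = √13693/(-35) = √13693*(-1/35) = -√13693/35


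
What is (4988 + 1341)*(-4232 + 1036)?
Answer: -20227484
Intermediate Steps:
(4988 + 1341)*(-4232 + 1036) = 6329*(-3196) = -20227484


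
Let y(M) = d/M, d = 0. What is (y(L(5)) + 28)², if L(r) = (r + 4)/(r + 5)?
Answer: 784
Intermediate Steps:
L(r) = (4 + r)/(5 + r)
y(M) = 0 (y(M) = 0/M = 0)
(y(L(5)) + 28)² = (0 + 28)² = 28² = 784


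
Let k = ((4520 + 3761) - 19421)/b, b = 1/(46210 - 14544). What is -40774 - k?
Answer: 352718466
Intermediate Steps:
b = 1/31666 ≈ 3.1580e-5
k = -352759240 (k = ((4520 + 3761) - 19421)/(1/31666) = (8281 - 19421)*31666 = -11140*31666 = -352759240)
-40774 - k = -40774 - 1*(-352759240) = -40774 + 352759240 = 352718466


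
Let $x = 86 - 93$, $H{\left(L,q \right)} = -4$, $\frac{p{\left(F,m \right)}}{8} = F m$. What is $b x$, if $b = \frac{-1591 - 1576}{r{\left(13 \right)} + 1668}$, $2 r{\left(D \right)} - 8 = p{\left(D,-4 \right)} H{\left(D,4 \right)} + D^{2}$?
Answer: $\frac{44338}{5177} \approx 8.5644$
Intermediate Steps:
$p{\left(F,m \right)} = 8 F m$
$r{\left(D \right)} = 4 + \frac{D^{2}}{2} + 64 D$ ($r{\left(D \right)} = 4 + \frac{8 D \left(-4\right) \left(-4\right) + D^{2}}{2} = 4 + \frac{- 32 D \left(-4\right) + D^{2}}{2} = 4 + \frac{128 D + D^{2}}{2} = 4 + \frac{D^{2} + 128 D}{2} = 4 + \left(\frac{D^{2}}{2} + 64 D\right) = 4 + \frac{D^{2}}{2} + 64 D$)
$x = -7$ ($x = 86 - 93 = -7$)
$b = - \frac{6334}{5177}$ ($b = \frac{-1591 - 1576}{\left(4 + \frac{13^{2}}{2} + 64 \cdot 13\right) + 1668} = - \frac{3167}{\left(4 + \frac{1}{2} \cdot 169 + 832\right) + 1668} = - \frac{3167}{\left(4 + \frac{169}{2} + 832\right) + 1668} = - \frac{3167}{\frac{1841}{2} + 1668} = - \frac{3167}{\frac{5177}{2}} = \left(-3167\right) \frac{2}{5177} = - \frac{6334}{5177} \approx -1.2235$)
$b x = \left(- \frac{6334}{5177}\right) \left(-7\right) = \frac{44338}{5177}$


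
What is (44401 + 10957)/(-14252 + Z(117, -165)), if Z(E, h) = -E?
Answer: -55358/14369 ≈ -3.8526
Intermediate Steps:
(44401 + 10957)/(-14252 + Z(117, -165)) = (44401 + 10957)/(-14252 - 1*117) = 55358/(-14252 - 117) = 55358/(-14369) = 55358*(-1/14369) = -55358/14369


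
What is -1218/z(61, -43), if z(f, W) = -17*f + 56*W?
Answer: 1218/3445 ≈ 0.35356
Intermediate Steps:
-1218/z(61, -43) = -1218/(-17*61 + 56*(-43)) = -1218/(-1037 - 2408) = -1218/(-3445) = -1218*(-1/3445) = 1218/3445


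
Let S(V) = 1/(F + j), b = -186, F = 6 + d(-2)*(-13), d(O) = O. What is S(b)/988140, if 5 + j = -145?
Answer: -1/116600520 ≈ -8.5763e-9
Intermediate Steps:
j = -150 (j = -5 - 145 = -150)
F = 32 (F = 6 - 2*(-13) = 6 + 26 = 32)
S(V) = -1/118 (S(V) = 1/(32 - 150) = 1/(-118) = -1/118)
S(b)/988140 = -1/118/988140 = -1/118*1/988140 = -1/116600520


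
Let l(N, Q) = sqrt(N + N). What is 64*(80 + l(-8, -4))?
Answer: 5120 + 256*I ≈ 5120.0 + 256.0*I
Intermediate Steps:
l(N, Q) = sqrt(2)*sqrt(N) (l(N, Q) = sqrt(2*N) = sqrt(2)*sqrt(N))
64*(80 + l(-8, -4)) = 64*(80 + sqrt(2)*sqrt(-8)) = 64*(80 + sqrt(2)*(2*I*sqrt(2))) = 64*(80 + 4*I) = 5120 + 256*I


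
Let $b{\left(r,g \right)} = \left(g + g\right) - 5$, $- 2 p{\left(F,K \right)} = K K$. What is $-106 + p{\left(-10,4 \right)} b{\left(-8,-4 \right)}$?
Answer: $-2$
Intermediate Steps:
$p{\left(F,K \right)} = - \frac{K^{2}}{2}$ ($p{\left(F,K \right)} = - \frac{K K}{2} = - \frac{K^{2}}{2}$)
$b{\left(r,g \right)} = -5 + 2 g$ ($b{\left(r,g \right)} = 2 g - 5 = -5 + 2 g$)
$-106 + p{\left(-10,4 \right)} b{\left(-8,-4 \right)} = -106 + - \frac{4^{2}}{2} \left(-5 + 2 \left(-4\right)\right) = -106 + \left(- \frac{1}{2}\right) 16 \left(-5 - 8\right) = -106 - -104 = -106 + 104 = -2$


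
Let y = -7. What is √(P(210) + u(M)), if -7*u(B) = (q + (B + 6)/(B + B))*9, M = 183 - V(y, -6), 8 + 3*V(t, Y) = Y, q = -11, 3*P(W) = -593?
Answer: I*√102985210986/23646 ≈ 13.572*I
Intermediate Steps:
P(W) = -593/3 (P(W) = (⅓)*(-593) = -593/3)
V(t, Y) = -8/3 + Y/3
M = 563/3 (M = 183 - (-8/3 + (⅓)*(-6)) = 183 - (-8/3 - 2) = 183 - 1*(-14/3) = 183 + 14/3 = 563/3 ≈ 187.67)
u(B) = 99/7 - 9*(6 + B)/(14*B) (u(B) = -(-11 + (B + 6)/(B + B))*9/7 = -(-11 + (6 + B)/((2*B)))*9/7 = -(-11 + (6 + B)*(1/(2*B)))*9/7 = -(-11 + (6 + B)/(2*B))*9/7 = -(-99 + 9*(6 + B)/(2*B))/7 = 99/7 - 9*(6 + B)/(14*B))
√(P(210) + u(M)) = √(-593/3 + 27*(-2 + 7*(563/3))/(14*(563/3))) = √(-593/3 + (27/14)*(3/563)*(-2 + 3941/3)) = √(-593/3 + (27/14)*(3/563)*(3935/3)) = √(-593/3 + 106245/7882) = √(-4355291/23646) = I*√102985210986/23646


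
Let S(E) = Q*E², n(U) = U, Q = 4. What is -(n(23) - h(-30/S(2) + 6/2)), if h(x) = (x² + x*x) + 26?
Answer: 177/32 ≈ 5.5313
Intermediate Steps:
S(E) = 4*E²
h(x) = 26 + 2*x² (h(x) = (x² + x²) + 26 = 2*x² + 26 = 26 + 2*x²)
-(n(23) - h(-30/S(2) + 6/2)) = -(23 - (26 + 2*(-30/(4*2²) + 6/2)²)) = -(23 - (26 + 2*(-30/(4*4) + 6*(½))²)) = -(23 - (26 + 2*(-30/16 + 3)²)) = -(23 - (26 + 2*(-30*1/16 + 3)²)) = -(23 - (26 + 2*(-15/8 + 3)²)) = -(23 - (26 + 2*(9/8)²)) = -(23 - (26 + 2*(81/64))) = -(23 - (26 + 81/32)) = -(23 - 1*913/32) = -(23 - 913/32) = -1*(-177/32) = 177/32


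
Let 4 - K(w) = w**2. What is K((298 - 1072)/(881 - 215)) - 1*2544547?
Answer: -3483481216/1369 ≈ -2.5445e+6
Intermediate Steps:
K(w) = 4 - w**2
K((298 - 1072)/(881 - 215)) - 1*2544547 = (4 - ((298 - 1072)/(881 - 215))**2) - 1*2544547 = (4 - (-774/666)**2) - 2544547 = (4 - (-774*1/666)**2) - 2544547 = (4 - (-43/37)**2) - 2544547 = (4 - 1*1849/1369) - 2544547 = (4 - 1849/1369) - 2544547 = 3627/1369 - 2544547 = -3483481216/1369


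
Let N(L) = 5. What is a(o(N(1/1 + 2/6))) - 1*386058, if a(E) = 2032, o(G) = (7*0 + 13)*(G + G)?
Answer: -384026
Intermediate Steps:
o(G) = 26*G (o(G) = (0 + 13)*(2*G) = 13*(2*G) = 26*G)
a(o(N(1/1 + 2/6))) - 1*386058 = 2032 - 1*386058 = 2032 - 386058 = -384026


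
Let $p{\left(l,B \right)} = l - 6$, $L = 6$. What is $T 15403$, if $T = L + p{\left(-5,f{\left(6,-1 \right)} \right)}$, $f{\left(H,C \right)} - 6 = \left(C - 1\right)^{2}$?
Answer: $-77015$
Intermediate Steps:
$f{\left(H,C \right)} = 6 + \left(-1 + C\right)^{2}$ ($f{\left(H,C \right)} = 6 + \left(C - 1\right)^{2} = 6 + \left(-1 + C\right)^{2}$)
$p{\left(l,B \right)} = -6 + l$ ($p{\left(l,B \right)} = l - 6 = -6 + l$)
$T = -5$ ($T = 6 - 11 = -5$)
$T 15403 = \left(-5\right) 15403 = -77015$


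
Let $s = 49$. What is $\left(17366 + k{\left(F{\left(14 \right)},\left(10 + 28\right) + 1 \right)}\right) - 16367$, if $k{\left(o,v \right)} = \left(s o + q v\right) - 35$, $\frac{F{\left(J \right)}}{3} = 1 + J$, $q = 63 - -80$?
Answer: $8746$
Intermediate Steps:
$q = 143$ ($q = 63 + 80 = 143$)
$F{\left(J \right)} = 3 + 3 J$ ($F{\left(J \right)} = 3 \left(1 + J\right) = 3 + 3 J$)
$k{\left(o,v \right)} = -35 + 49 o + 143 v$ ($k{\left(o,v \right)} = \left(49 o + 143 v\right) - 35 = -35 + 49 o + 143 v$)
$\left(17366 + k{\left(F{\left(14 \right)},\left(10 + 28\right) + 1 \right)}\right) - 16367 = \left(17366 + \left(-35 + 49 \left(3 + 3 \cdot 14\right) + 143 \left(\left(10 + 28\right) + 1\right)\right)\right) - 16367 = \left(17366 + \left(-35 + 49 \left(3 + 42\right) + 143 \left(38 + 1\right)\right)\right) - 16367 = \left(17366 + \left(-35 + 49 \cdot 45 + 143 \cdot 39\right)\right) - 16367 = \left(17366 + \left(-35 + 2205 + 5577\right)\right) - 16367 = \left(17366 + 7747\right) - 16367 = 25113 - 16367 = 8746$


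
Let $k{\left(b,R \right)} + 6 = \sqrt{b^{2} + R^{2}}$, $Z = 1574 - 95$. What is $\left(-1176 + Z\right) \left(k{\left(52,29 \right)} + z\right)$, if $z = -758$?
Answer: $-231492 + 303 \sqrt{3545} \approx -2.1345 \cdot 10^{5}$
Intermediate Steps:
$Z = 1479$ ($Z = 1574 - 95 = 1479$)
$k{\left(b,R \right)} = -6 + \sqrt{R^{2} + b^{2}}$ ($k{\left(b,R \right)} = -6 + \sqrt{b^{2} + R^{2}} = -6 + \sqrt{R^{2} + b^{2}}$)
$\left(-1176 + Z\right) \left(k{\left(52,29 \right)} + z\right) = \left(-1176 + 1479\right) \left(\left(-6 + \sqrt{29^{2} + 52^{2}}\right) - 758\right) = 303 \left(\left(-6 + \sqrt{841 + 2704}\right) - 758\right) = 303 \left(\left(-6 + \sqrt{3545}\right) - 758\right) = 303 \left(-764 + \sqrt{3545}\right) = -231492 + 303 \sqrt{3545}$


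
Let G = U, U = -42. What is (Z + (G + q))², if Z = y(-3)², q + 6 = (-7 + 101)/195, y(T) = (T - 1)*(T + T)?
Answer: 10620126916/38025 ≈ 2.7929e+5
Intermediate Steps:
y(T) = 2*T*(-1 + T) (y(T) = (-1 + T)*(2*T) = 2*T*(-1 + T))
q = -1076/195 (q = -6 + (-7 + 101)/195 = -6 + 94*(1/195) = -6 + 94/195 = -1076/195 ≈ -5.5180)
G = -42
Z = 576 (Z = (2*(-3)*(-1 - 3))² = (2*(-3)*(-4))² = 24² = 576)
(Z + (G + q))² = (576 + (-42 - 1076/195))² = (576 - 9266/195)² = (103054/195)² = 10620126916/38025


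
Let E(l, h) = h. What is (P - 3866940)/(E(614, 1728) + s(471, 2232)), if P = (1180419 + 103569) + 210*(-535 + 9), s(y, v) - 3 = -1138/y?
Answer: -1268597052/814163 ≈ -1558.2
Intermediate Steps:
s(y, v) = 3 - 1138/y
P = 1173528 (P = 1283988 + 210*(-526) = 1283988 - 110460 = 1173528)
(P - 3866940)/(E(614, 1728) + s(471, 2232)) = (1173528 - 3866940)/(1728 + (3 - 1138/471)) = -2693412/(1728 + (3 - 1138*1/471)) = -2693412/(1728 + (3 - 1138/471)) = -2693412/(1728 + 275/471) = -2693412/814163/471 = -2693412*471/814163 = -1268597052/814163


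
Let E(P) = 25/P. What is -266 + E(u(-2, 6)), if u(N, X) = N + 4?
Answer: -507/2 ≈ -253.50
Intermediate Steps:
u(N, X) = 4 + N
-266 + E(u(-2, 6)) = -266 + 25/(4 - 2) = -266 + 25/2 = -507/2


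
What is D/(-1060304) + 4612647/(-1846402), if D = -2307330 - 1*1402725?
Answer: 979722453711/978873713104 ≈ 1.0009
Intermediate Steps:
D = -3710055 (D = -2307330 - 1402725 = -3710055)
D/(-1060304) + 4612647/(-1846402) = -3710055/(-1060304) + 4612647/(-1846402) = -3710055*(-1/1060304) + 4612647*(-1/1846402) = 3710055/1060304 - 4612647/1846402 = 979722453711/978873713104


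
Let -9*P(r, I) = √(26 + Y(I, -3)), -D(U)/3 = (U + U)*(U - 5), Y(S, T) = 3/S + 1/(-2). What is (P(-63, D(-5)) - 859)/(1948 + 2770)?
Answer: -859/4718 - √2549/424620 ≈ -0.18219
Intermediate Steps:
Y(S, T) = -½ + 3/S (Y(S, T) = 3/S + 1*(-½) = 3/S - ½ = -½ + 3/S)
D(U) = -6*U*(-5 + U) (D(U) = -3*(U + U)*(U - 5) = -3*2*U*(-5 + U) = -6*U*(-5 + U))
P(r, I) = -√(26 + (6 - I)/(2*I))/9
(P(-63, D(-5)) - 859)/(1948 + 2770) = (-√(102 + 12/((6*(-5)*(5 - 1*(-5)))))/18 - 859)/(1948 + 2770) = (-√(102 + 12/((6*(-5)*(5 + 5))))/18 - 859)/4718 = (-√(102 + 12/((6*(-5)*10)))/18 - 859)*(1/4718) = (-√(102 + 12/(-300))/18 - 859)*(1/4718) = (-√(102 + 12*(-1/300))/18 - 859)*(1/4718) = (-√(102 - 1/25)/18 - 859)*(1/4718) = (-√2549/90 - 859)*(1/4718) = (-859 - √2549/90)*(1/4718) = -859/4718 - √2549/424620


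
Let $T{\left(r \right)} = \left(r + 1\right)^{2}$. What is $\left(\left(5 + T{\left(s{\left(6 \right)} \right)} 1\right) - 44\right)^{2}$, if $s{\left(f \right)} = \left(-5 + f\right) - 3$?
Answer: $1444$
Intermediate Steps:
$s{\left(f \right)} = -8 + f$
$T{\left(r \right)} = \left(1 + r\right)^{2}$
$\left(\left(5 + T{\left(s{\left(6 \right)} \right)} 1\right) - 44\right)^{2} = \left(\left(5 + \left(1 + \left(-8 + 6\right)\right)^{2} \cdot 1\right) - 44\right)^{2} = \left(\left(5 + \left(1 - 2\right)^{2} \cdot 1\right) - 44\right)^{2} = \left(\left(5 + \left(-1\right)^{2} \cdot 1\right) - 44\right)^{2} = \left(\left(5 + 1 \cdot 1\right) - 44\right)^{2} = \left(\left(5 + 1\right) - 44\right)^{2} = \left(6 - 44\right)^{2} = \left(-38\right)^{2} = 1444$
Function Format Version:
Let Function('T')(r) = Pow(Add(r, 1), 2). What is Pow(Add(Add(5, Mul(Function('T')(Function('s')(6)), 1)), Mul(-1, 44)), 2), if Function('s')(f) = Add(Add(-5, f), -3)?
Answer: 1444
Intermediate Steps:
Function('s')(f) = Add(-8, f)
Function('T')(r) = Pow(Add(1, r), 2)
Pow(Add(Add(5, Mul(Function('T')(Function('s')(6)), 1)), Mul(-1, 44)), 2) = Pow(Add(Add(5, Mul(Pow(Add(1, Add(-8, 6)), 2), 1)), Mul(-1, 44)), 2) = Pow(Add(Add(5, Mul(Pow(Add(1, -2), 2), 1)), -44), 2) = Pow(Add(Add(5, Mul(Pow(-1, 2), 1)), -44), 2) = Pow(Add(Add(5, Mul(1, 1)), -44), 2) = Pow(Add(Add(5, 1), -44), 2) = Pow(Add(6, -44), 2) = Pow(-38, 2) = 1444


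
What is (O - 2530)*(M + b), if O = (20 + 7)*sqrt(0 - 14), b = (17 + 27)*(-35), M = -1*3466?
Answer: 12665180 - 135162*I*sqrt(14) ≈ 1.2665e+7 - 5.0573e+5*I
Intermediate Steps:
M = -3466
b = -1540 (b = 44*(-35) = -1540)
O = 27*I*sqrt(14) (O = 27*sqrt(-14) = 27*(I*sqrt(14)) = 27*I*sqrt(14) ≈ 101.02*I)
(O - 2530)*(M + b) = (27*I*sqrt(14) - 2530)*(-3466 - 1540) = (-2530 + 27*I*sqrt(14))*(-5006) = 12665180 - 135162*I*sqrt(14)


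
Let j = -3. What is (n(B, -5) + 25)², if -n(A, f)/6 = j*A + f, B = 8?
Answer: 39601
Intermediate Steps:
n(A, f) = -6*f + 18*A (n(A, f) = -6*(-3*A + f) = -6*(f - 3*A) = -6*f + 18*A)
(n(B, -5) + 25)² = ((-6*(-5) + 18*8) + 25)² = ((30 + 144) + 25)² = (174 + 25)² = 199² = 39601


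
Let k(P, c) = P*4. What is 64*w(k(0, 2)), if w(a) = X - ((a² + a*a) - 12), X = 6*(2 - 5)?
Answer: -384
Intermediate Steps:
k(P, c) = 4*P
X = -18 (X = 6*(-3) = -18)
w(a) = -6 - 2*a² (w(a) = -18 - ((a² + a*a) - 12) = -18 - ((a² + a²) - 12) = -18 - (2*a² - 12) = -18 - (-12 + 2*a²) = -18 + (12 - 2*a²) = -6 - 2*a²)
64*w(k(0, 2)) = 64*(-6 - 2*(4*0)²) = 64*(-6 - 2*0²) = 64*(-6 - 2*0) = 64*(-6 + 0) = 64*(-6) = -384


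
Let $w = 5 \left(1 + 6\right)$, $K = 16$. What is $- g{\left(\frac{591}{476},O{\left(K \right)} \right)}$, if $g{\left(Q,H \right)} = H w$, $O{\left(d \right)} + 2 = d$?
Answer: $-490$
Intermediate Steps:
$O{\left(d \right)} = -2 + d$
$w = 35$ ($w = 5 \cdot 7 = 35$)
$g{\left(Q,H \right)} = 35 H$ ($g{\left(Q,H \right)} = H 35 = 35 H$)
$- g{\left(\frac{591}{476},O{\left(K \right)} \right)} = - 35 \left(-2 + 16\right) = - 35 \cdot 14 = \left(-1\right) 490 = -490$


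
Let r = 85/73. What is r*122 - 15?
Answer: 9275/73 ≈ 127.05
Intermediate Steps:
r = 85/73 (r = 85*(1/73) = 85/73 ≈ 1.1644)
r*122 - 15 = (85/73)*122 - 15 = 10370/73 - 15 = 9275/73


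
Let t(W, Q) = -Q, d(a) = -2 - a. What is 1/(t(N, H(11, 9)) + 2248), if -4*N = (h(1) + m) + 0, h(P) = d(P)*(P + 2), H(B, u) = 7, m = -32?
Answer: 1/2241 ≈ 0.00044623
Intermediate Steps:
h(P) = (-2 - P)*(2 + P) (h(P) = (-2 - P)*(P + 2) = (-2 - P)*(2 + P))
N = 41/4 (N = -((-(2 + 1)² - 32) + 0)/4 = -((-1*3² - 32) + 0)/4 = -((-1*9 - 32) + 0)/4 = -((-9 - 32) + 0)/4 = -(-41 + 0)/4 = -¼*(-41) = 41/4 ≈ 10.250)
1/(t(N, H(11, 9)) + 2248) = 1/(-1*7 + 2248) = 1/(-7 + 2248) = 1/2241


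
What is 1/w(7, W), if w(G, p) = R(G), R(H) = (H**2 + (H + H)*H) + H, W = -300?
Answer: 1/154 ≈ 0.0064935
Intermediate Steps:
R(H) = H + 3*H**2 (R(H) = (H**2 + (2*H)*H) + H = (H**2 + 2*H**2) + H = 3*H**2 + H = H + 3*H**2)
w(G, p) = G*(1 + 3*G)
1/w(7, W) = 1/(7*(1 + 3*7)) = 1/(7*(1 + 21)) = 1/(7*22) = 1/154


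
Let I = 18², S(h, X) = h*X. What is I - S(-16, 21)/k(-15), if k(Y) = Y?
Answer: 1508/5 ≈ 301.60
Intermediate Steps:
S(h, X) = X*h
I = 324
I - S(-16, 21)/k(-15) = 324 - 21*(-16)/(-15) = 324 - (-336)*(-1)/15 = 324 - 1*112/5 = 324 - 112/5 = 1508/5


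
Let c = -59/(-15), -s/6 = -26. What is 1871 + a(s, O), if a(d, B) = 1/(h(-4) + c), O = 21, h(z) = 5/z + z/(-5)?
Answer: 391099/209 ≈ 1871.3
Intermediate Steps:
s = 156 (s = -6*(-26) = 156)
h(z) = 5/z - z/5 (h(z) = 5/z + z*(-1/5) = 5/z - z/5)
c = 59/15 (c = -59*(-1/15) = 59/15 ≈ 3.9333)
a(d, B) = 60/209 (a(d, B) = 1/((5/(-4) - 1/5*(-4)) + 59/15) = 1/((5*(-1/4) + 4/5) + 59/15) = 1/((-5/4 + 4/5) + 59/15) = 1/(-9/20 + 59/15) = 1/(209/60) = 60/209)
1871 + a(s, O) = 1871 + 60/209 = 391099/209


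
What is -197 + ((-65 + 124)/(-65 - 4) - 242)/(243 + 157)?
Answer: -5453957/27600 ≈ -197.61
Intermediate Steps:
-197 + ((-65 + 124)/(-65 - 4) - 242)/(243 + 157) = -197 + (59/(-69) - 242)/400 = -197 + (59*(-1/69) - 242)*(1/400) = -197 + (-59/69 - 242)*(1/400) = -197 - 16757/69*1/400 = -197 - 16757/27600 = -5453957/27600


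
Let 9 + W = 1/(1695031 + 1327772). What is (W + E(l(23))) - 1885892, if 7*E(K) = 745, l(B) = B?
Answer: -5700385487897/3022803 ≈ -1.8858e+6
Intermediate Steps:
E(K) = 745/7 (E(K) = (⅐)*745 = 745/7)
W = -27205226/3022803 (W = -9 + 1/(1695031 + 1327772) = -9 + 1/3022803 = -27205226/3022803 ≈ -9.0000)
(W + E(l(23))) - 1885892 = (-27205226/3022803 + 745/7) - 1885892 = 294507379/3022803 - 1885892 = -5700385487897/3022803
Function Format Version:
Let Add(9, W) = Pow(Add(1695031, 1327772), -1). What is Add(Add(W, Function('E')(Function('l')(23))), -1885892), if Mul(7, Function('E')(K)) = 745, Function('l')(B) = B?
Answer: Rational(-5700385487897, 3022803) ≈ -1.8858e+6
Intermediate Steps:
Function('E')(K) = Rational(745, 7) (Function('E')(K) = Mul(Rational(1, 7), 745) = Rational(745, 7))
W = Rational(-27205226, 3022803) (W = Add(-9, Pow(Add(1695031, 1327772), -1)) = Add(-9, Pow(3022803, -1)) = Add(-9, Rational(1, 3022803)) = Rational(-27205226, 3022803) ≈ -9.0000)
Add(Add(W, Function('E')(Function('l')(23))), -1885892) = Add(Add(Rational(-27205226, 3022803), Rational(745, 7)), -1885892) = Add(Rational(294507379, 3022803), -1885892) = Rational(-5700385487897, 3022803)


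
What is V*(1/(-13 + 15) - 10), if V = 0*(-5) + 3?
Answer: -57/2 ≈ -28.500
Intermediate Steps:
V = 3 (V = 0 + 3 = 3)
V*(1/(-13 + 15) - 10) = 3*(1/(-13 + 15) - 10) = 3*(1/2 - 10) = 3*(½ - 10) = 3*(-19/2) = -57/2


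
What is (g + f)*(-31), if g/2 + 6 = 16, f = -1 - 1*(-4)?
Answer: -713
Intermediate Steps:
f = 3 (f = -1 + 4 = 3)
g = 20 (g = -12 + 2*16 = -12 + 32 = 20)
(g + f)*(-31) = (20 + 3)*(-31) = 23*(-31) = -713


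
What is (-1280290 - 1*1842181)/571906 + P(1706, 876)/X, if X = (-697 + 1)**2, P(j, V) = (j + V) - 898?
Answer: -188951477779/34630052112 ≈ -5.4563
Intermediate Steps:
P(j, V) = -898 + V + j (P(j, V) = (V + j) - 898 = -898 + V + j)
X = 484416 (X = (-696)**2 = 484416)
(-1280290 - 1*1842181)/571906 + P(1706, 876)/X = (-1280290 - 1*1842181)/571906 + (-898 + 876 + 1706)/484416 = (-1280290 - 1842181)*(1/571906) + 1684*(1/484416) = -3122471*1/571906 + 421/121104 = -3122471/571906 + 421/121104 = -188951477779/34630052112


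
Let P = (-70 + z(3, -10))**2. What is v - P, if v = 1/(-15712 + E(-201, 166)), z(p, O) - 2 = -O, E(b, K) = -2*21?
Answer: -52996457/15754 ≈ -3364.0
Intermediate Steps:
E(b, K) = -42
z(p, O) = 2 - O
P = 3364 (P = (-70 + (2 - 1*(-10)))**2 = (-70 + (2 + 10))**2 = (-70 + 12)**2 = (-58)**2 = 3364)
v = -1/15754 (v = 1/(-15712 - 42) = 1/(-15754) = -1/15754 ≈ -6.3476e-5)
v - P = -1/15754 - 1*3364 = -1/15754 - 3364 = -52996457/15754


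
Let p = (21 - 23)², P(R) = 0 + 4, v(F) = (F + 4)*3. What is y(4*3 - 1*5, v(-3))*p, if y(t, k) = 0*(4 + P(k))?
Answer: 0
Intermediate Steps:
v(F) = 12 + 3*F (v(F) = (4 + F)*3 = 12 + 3*F)
P(R) = 4
y(t, k) = 0 (y(t, k) = 0*(4 + 4) = 0*8 = 0)
p = 4 (p = (-2)² = 4)
y(4*3 - 1*5, v(-3))*p = 0*4 = 0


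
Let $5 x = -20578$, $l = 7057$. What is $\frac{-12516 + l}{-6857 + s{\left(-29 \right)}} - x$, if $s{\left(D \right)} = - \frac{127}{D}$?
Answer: $\frac{4090175183}{993630} \approx 4116.4$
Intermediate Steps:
$x = - \frac{20578}{5}$ ($x = \frac{1}{5} \left(-20578\right) = - \frac{20578}{5} \approx -4115.6$)
$\frac{-12516 + l}{-6857 + s{\left(-29 \right)}} - x = \frac{-12516 + 7057}{-6857 - \frac{127}{-29}} - - \frac{20578}{5} = - \frac{5459}{-6857 - - \frac{127}{29}} + \frac{20578}{5} = - \frac{5459}{-6857 + \frac{127}{29}} + \frac{20578}{5} = - \frac{5459}{- \frac{198726}{29}} + \frac{20578}{5} = \left(-5459\right) \left(- \frac{29}{198726}\right) + \frac{20578}{5} = \frac{158311}{198726} + \frac{20578}{5} = \frac{4090175183}{993630}$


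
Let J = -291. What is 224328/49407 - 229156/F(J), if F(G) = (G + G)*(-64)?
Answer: -247178429/153359328 ≈ -1.6118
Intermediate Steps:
F(G) = -128*G (F(G) = (2*G)*(-64) = -128*G)
224328/49407 - 229156/F(J) = 224328/49407 - 229156/((-128*(-291))) = 224328*(1/49407) - 229156/37248 = 74776/16469 - 229156*1/37248 = 74776/16469 - 57289/9312 = -247178429/153359328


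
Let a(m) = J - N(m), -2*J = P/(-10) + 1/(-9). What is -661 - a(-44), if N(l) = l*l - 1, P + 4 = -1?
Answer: 45871/36 ≈ 1274.2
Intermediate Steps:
P = -5 (P = -4 - 1 = -5)
J = -7/36 (J = -(-5/(-10) + 1/(-9))/2 = -(-5*(-⅒) + 1*(-⅑))/2 = -(½ - ⅑)/2 = -½*7/18 = -7/36 ≈ -0.19444)
N(l) = -1 + l² (N(l) = l² - 1 = -1 + l²)
a(m) = 29/36 - m² (a(m) = -7/36 - (-1 + m²) = -7/36 + (1 - m²) = 29/36 - m²)
-661 - a(-44) = -661 - (29/36 - 1*(-44)²) = -661 - (29/36 - 1*1936) = -661 - (29/36 - 1936) = -661 - 1*(-69667/36) = -661 + 69667/36 = 45871/36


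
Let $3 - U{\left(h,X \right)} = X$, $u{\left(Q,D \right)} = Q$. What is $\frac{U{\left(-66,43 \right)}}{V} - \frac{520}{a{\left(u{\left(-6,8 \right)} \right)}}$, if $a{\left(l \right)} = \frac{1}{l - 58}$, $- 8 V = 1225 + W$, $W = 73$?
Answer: $\frac{21598880}{649} \approx 33280.0$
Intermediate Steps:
$U{\left(h,X \right)} = 3 - X$
$V = - \frac{649}{4}$ ($V = - \frac{1225 + 73}{8} = \left(- \frac{1}{8}\right) 1298 = - \frac{649}{4} \approx -162.25$)
$a{\left(l \right)} = \frac{1}{-58 + l}$
$\frac{U{\left(-66,43 \right)}}{V} - \frac{520}{a{\left(u{\left(-6,8 \right)} \right)}} = \frac{3 - 43}{- \frac{649}{4}} - \frac{520}{\frac{1}{-58 - 6}} = \left(3 - 43\right) \left(- \frac{4}{649}\right) - \frac{520}{\frac{1}{-64}} = \left(-40\right) \left(- \frac{4}{649}\right) - \frac{520}{- \frac{1}{64}} = \frac{160}{649} - -33280 = \frac{160}{649} + 33280 = \frac{21598880}{649}$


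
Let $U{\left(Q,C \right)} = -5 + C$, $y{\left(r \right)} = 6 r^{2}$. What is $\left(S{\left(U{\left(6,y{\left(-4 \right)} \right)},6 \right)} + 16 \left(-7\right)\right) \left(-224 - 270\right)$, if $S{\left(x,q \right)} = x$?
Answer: $10374$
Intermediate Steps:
$\left(S{\left(U{\left(6,y{\left(-4 \right)} \right)},6 \right)} + 16 \left(-7\right)\right) \left(-224 - 270\right) = \left(\left(-5 + 6 \left(-4\right)^{2}\right) + 16 \left(-7\right)\right) \left(-224 - 270\right) = \left(\left(-5 + 6 \cdot 16\right) - 112\right) \left(-494\right) = \left(\left(-5 + 96\right) - 112\right) \left(-494\right) = \left(91 - 112\right) \left(-494\right) = \left(-21\right) \left(-494\right) = 10374$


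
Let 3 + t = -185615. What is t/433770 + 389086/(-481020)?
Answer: -1433665581/1159178030 ≈ -1.2368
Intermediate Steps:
t = -185618 (t = -3 - 185615 = -185618)
t/433770 + 389086/(-481020) = -185618/433770 + 389086/(-481020) = -185618*1/433770 + 389086*(-1/481020) = -92809/216885 - 194543/240510 = -1433665581/1159178030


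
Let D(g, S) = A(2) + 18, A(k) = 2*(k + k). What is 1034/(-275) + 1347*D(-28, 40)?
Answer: 875456/25 ≈ 35018.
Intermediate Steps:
A(k) = 4*k (A(k) = 2*(2*k) = 4*k)
D(g, S) = 26 (D(g, S) = 4*2 + 18 = 8 + 18 = 26)
1034/(-275) + 1347*D(-28, 40) = 1034/(-275) + 1347*26 = 1034*(-1/275) + 35022 = -94/25 + 35022 = 875456/25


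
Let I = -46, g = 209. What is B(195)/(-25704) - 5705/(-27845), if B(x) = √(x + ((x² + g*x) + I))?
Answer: 1141/5569 - √78929/25704 ≈ 0.19395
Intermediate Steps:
B(x) = √(-46 + x² + 210*x) (B(x) = √(x + ((x² + 209*x) - 46)) = √(x + (-46 + x² + 209*x)) = √(-46 + x² + 210*x))
B(195)/(-25704) - 5705/(-27845) = √(-46 + 195² + 210*195)/(-25704) - 5705/(-27845) = √(-46 + 38025 + 40950)*(-1/25704) - 5705*(-1/27845) = √78929*(-1/25704) + 1141/5569 = -√78929/25704 + 1141/5569 = 1141/5569 - √78929/25704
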